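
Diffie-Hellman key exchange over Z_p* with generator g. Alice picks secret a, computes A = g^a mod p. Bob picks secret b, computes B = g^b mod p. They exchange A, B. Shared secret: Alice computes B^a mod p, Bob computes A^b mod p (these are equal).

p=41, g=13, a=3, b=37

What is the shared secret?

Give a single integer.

Answer: 6

Derivation:
A = 13^3 mod 41  (bits of 3 = 11)
  bit 0 = 1: r = r^2 * 13 mod 41 = 1^2 * 13 = 1*13 = 13
  bit 1 = 1: r = r^2 * 13 mod 41 = 13^2 * 13 = 5*13 = 24
  -> A = 24
B = 13^37 mod 41  (bits of 37 = 100101)
  bit 0 = 1: r = r^2 * 13 mod 41 = 1^2 * 13 = 1*13 = 13
  bit 1 = 0: r = r^2 mod 41 = 13^2 = 5
  bit 2 = 0: r = r^2 mod 41 = 5^2 = 25
  bit 3 = 1: r = r^2 * 13 mod 41 = 25^2 * 13 = 10*13 = 7
  bit 4 = 0: r = r^2 mod 41 = 7^2 = 8
  bit 5 = 1: r = r^2 * 13 mod 41 = 8^2 * 13 = 23*13 = 12
  -> B = 12
s = B^a = 12^3 mod 41  (bits of 3 = 11)
  bit 0 = 1: r = r^2 * 12 mod 41 = 1^2 * 12 = 1*12 = 12
  bit 1 = 1: r = r^2 * 12 mod 41 = 12^2 * 12 = 21*12 = 6
  -> s = B^a = 6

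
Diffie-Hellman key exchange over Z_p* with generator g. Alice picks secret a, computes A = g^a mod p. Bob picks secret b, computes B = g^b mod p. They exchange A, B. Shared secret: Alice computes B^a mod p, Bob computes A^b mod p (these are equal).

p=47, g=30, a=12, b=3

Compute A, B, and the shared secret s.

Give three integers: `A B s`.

Answer: 8 22 42

Derivation:
A = 30^12 mod 47  (bits of 12 = 1100)
  bit 0 = 1: r = r^2 * 30 mod 47 = 1^2 * 30 = 1*30 = 30
  bit 1 = 1: r = r^2 * 30 mod 47 = 30^2 * 30 = 7*30 = 22
  bit 2 = 0: r = r^2 mod 47 = 22^2 = 14
  bit 3 = 0: r = r^2 mod 47 = 14^2 = 8
  -> A = 8
B = 30^3 mod 47  (bits of 3 = 11)
  bit 0 = 1: r = r^2 * 30 mod 47 = 1^2 * 30 = 1*30 = 30
  bit 1 = 1: r = r^2 * 30 mod 47 = 30^2 * 30 = 7*30 = 22
  -> B = 22
s = B^a = 22^12 mod 47  (bits of 12 = 1100)
  bit 0 = 1: r = r^2 * 22 mod 47 = 1^2 * 22 = 1*22 = 22
  bit 1 = 1: r = r^2 * 22 mod 47 = 22^2 * 22 = 14*22 = 26
  bit 2 = 0: r = r^2 mod 47 = 26^2 = 18
  bit 3 = 0: r = r^2 mod 47 = 18^2 = 42
  -> s = B^a = 42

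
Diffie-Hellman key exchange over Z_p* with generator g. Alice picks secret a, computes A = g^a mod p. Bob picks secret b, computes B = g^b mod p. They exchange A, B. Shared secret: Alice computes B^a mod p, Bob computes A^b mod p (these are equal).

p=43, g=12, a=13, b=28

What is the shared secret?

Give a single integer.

A = 12^13 mod 43  (bits of 13 = 1101)
  bit 0 = 1: r = r^2 * 12 mod 43 = 1^2 * 12 = 1*12 = 12
  bit 1 = 1: r = r^2 * 12 mod 43 = 12^2 * 12 = 15*12 = 8
  bit 2 = 0: r = r^2 mod 43 = 8^2 = 21
  bit 3 = 1: r = r^2 * 12 mod 43 = 21^2 * 12 = 11*12 = 3
  -> A = 3
B = 12^28 mod 43  (bits of 28 = 11100)
  bit 0 = 1: r = r^2 * 12 mod 43 = 1^2 * 12 = 1*12 = 12
  bit 1 = 1: r = r^2 * 12 mod 43 = 12^2 * 12 = 15*12 = 8
  bit 2 = 1: r = r^2 * 12 mod 43 = 8^2 * 12 = 21*12 = 37
  bit 3 = 0: r = r^2 mod 43 = 37^2 = 36
  bit 4 = 0: r = r^2 mod 43 = 36^2 = 6
  -> B = 6
s = B^a = 6^13 mod 43  (bits of 13 = 1101)
  bit 0 = 1: r = r^2 * 6 mod 43 = 1^2 * 6 = 1*6 = 6
  bit 1 = 1: r = r^2 * 6 mod 43 = 6^2 * 6 = 36*6 = 1
  bit 2 = 0: r = r^2 mod 43 = 1^2 = 1
  bit 3 = 1: r = r^2 * 6 mod 43 = 1^2 * 6 = 1*6 = 6
  -> s = B^a = 6

Answer: 6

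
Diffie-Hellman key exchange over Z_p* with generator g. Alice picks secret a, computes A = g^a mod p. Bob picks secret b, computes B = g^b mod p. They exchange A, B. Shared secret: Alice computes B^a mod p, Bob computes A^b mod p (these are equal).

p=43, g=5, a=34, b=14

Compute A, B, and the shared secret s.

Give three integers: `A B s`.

Answer: 10 36 36

Derivation:
A = 5^34 mod 43  (bits of 34 = 100010)
  bit 0 = 1: r = r^2 * 5 mod 43 = 1^2 * 5 = 1*5 = 5
  bit 1 = 0: r = r^2 mod 43 = 5^2 = 25
  bit 2 = 0: r = r^2 mod 43 = 25^2 = 23
  bit 3 = 0: r = r^2 mod 43 = 23^2 = 13
  bit 4 = 1: r = r^2 * 5 mod 43 = 13^2 * 5 = 40*5 = 28
  bit 5 = 0: r = r^2 mod 43 = 28^2 = 10
  -> A = 10
B = 5^14 mod 43  (bits of 14 = 1110)
  bit 0 = 1: r = r^2 * 5 mod 43 = 1^2 * 5 = 1*5 = 5
  bit 1 = 1: r = r^2 * 5 mod 43 = 5^2 * 5 = 25*5 = 39
  bit 2 = 1: r = r^2 * 5 mod 43 = 39^2 * 5 = 16*5 = 37
  bit 3 = 0: r = r^2 mod 43 = 37^2 = 36
  -> B = 36
s = B^a = 36^34 mod 43  (bits of 34 = 100010)
  bit 0 = 1: r = r^2 * 36 mod 43 = 1^2 * 36 = 1*36 = 36
  bit 1 = 0: r = r^2 mod 43 = 36^2 = 6
  bit 2 = 0: r = r^2 mod 43 = 6^2 = 36
  bit 3 = 0: r = r^2 mod 43 = 36^2 = 6
  bit 4 = 1: r = r^2 * 36 mod 43 = 6^2 * 36 = 36*36 = 6
  bit 5 = 0: r = r^2 mod 43 = 6^2 = 36
  -> s = B^a = 36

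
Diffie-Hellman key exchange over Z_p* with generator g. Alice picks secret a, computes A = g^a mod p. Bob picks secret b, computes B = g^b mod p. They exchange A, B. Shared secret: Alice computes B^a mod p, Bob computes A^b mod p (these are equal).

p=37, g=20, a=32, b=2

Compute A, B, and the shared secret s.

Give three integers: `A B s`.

A = 20^32 mod 37  (bits of 32 = 100000)
  bit 0 = 1: r = r^2 * 20 mod 37 = 1^2 * 20 = 1*20 = 20
  bit 1 = 0: r = r^2 mod 37 = 20^2 = 30
  bit 2 = 0: r = r^2 mod 37 = 30^2 = 12
  bit 3 = 0: r = r^2 mod 37 = 12^2 = 33
  bit 4 = 0: r = r^2 mod 37 = 33^2 = 16
  bit 5 = 0: r = r^2 mod 37 = 16^2 = 34
  -> A = 34
B = 20^2 mod 37  (bits of 2 = 10)
  bit 0 = 1: r = r^2 * 20 mod 37 = 1^2 * 20 = 1*20 = 20
  bit 1 = 0: r = r^2 mod 37 = 20^2 = 30
  -> B = 30
s = B^a = 30^32 mod 37  (bits of 32 = 100000)
  bit 0 = 1: r = r^2 * 30 mod 37 = 1^2 * 30 = 1*30 = 30
  bit 1 = 0: r = r^2 mod 37 = 30^2 = 12
  bit 2 = 0: r = r^2 mod 37 = 12^2 = 33
  bit 3 = 0: r = r^2 mod 37 = 33^2 = 16
  bit 4 = 0: r = r^2 mod 37 = 16^2 = 34
  bit 5 = 0: r = r^2 mod 37 = 34^2 = 9
  -> s = B^a = 9

Answer: 34 30 9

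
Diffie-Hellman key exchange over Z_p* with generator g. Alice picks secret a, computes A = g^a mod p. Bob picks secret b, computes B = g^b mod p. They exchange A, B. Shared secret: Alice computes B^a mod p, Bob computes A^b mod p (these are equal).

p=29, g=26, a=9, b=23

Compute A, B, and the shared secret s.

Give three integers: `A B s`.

A = 26^9 mod 29  (bits of 9 = 1001)
  bit 0 = 1: r = r^2 * 26 mod 29 = 1^2 * 26 = 1*26 = 26
  bit 1 = 0: r = r^2 mod 29 = 26^2 = 9
  bit 2 = 0: r = r^2 mod 29 = 9^2 = 23
  bit 3 = 1: r = r^2 * 26 mod 29 = 23^2 * 26 = 7*26 = 8
  -> A = 8
B = 26^23 mod 29  (bits of 23 = 10111)
  bit 0 = 1: r = r^2 * 26 mod 29 = 1^2 * 26 = 1*26 = 26
  bit 1 = 0: r = r^2 mod 29 = 26^2 = 9
  bit 2 = 1: r = r^2 * 26 mod 29 = 9^2 * 26 = 23*26 = 18
  bit 3 = 1: r = r^2 * 26 mod 29 = 18^2 * 26 = 5*26 = 14
  bit 4 = 1: r = r^2 * 26 mod 29 = 14^2 * 26 = 22*26 = 21
  -> B = 21
s = B^a = 21^9 mod 29  (bits of 9 = 1001)
  bit 0 = 1: r = r^2 * 21 mod 29 = 1^2 * 21 = 1*21 = 21
  bit 1 = 0: r = r^2 mod 29 = 21^2 = 6
  bit 2 = 0: r = r^2 mod 29 = 6^2 = 7
  bit 3 = 1: r = r^2 * 21 mod 29 = 7^2 * 21 = 20*21 = 14
  -> s = B^a = 14

Answer: 8 21 14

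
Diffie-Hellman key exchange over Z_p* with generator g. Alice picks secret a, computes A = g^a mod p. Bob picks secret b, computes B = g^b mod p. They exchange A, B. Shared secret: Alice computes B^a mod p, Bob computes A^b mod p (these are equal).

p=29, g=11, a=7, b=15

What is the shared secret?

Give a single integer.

A = 11^7 mod 29  (bits of 7 = 111)
  bit 0 = 1: r = r^2 * 11 mod 29 = 1^2 * 11 = 1*11 = 11
  bit 1 = 1: r = r^2 * 11 mod 29 = 11^2 * 11 = 5*11 = 26
  bit 2 = 1: r = r^2 * 11 mod 29 = 26^2 * 11 = 9*11 = 12
  -> A = 12
B = 11^15 mod 29  (bits of 15 = 1111)
  bit 0 = 1: r = r^2 * 11 mod 29 = 1^2 * 11 = 1*11 = 11
  bit 1 = 1: r = r^2 * 11 mod 29 = 11^2 * 11 = 5*11 = 26
  bit 2 = 1: r = r^2 * 11 mod 29 = 26^2 * 11 = 9*11 = 12
  bit 3 = 1: r = r^2 * 11 mod 29 = 12^2 * 11 = 28*11 = 18
  -> B = 18
s = B^a = 18^7 mod 29  (bits of 7 = 111)
  bit 0 = 1: r = r^2 * 18 mod 29 = 1^2 * 18 = 1*18 = 18
  bit 1 = 1: r = r^2 * 18 mod 29 = 18^2 * 18 = 5*18 = 3
  bit 2 = 1: r = r^2 * 18 mod 29 = 3^2 * 18 = 9*18 = 17
  -> s = B^a = 17

Answer: 17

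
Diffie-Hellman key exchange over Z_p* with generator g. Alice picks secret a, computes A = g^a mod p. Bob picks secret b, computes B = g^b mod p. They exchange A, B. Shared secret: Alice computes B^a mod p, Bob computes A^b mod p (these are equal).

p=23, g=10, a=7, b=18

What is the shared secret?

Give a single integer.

Answer: 4

Derivation:
A = 10^7 mod 23  (bits of 7 = 111)
  bit 0 = 1: r = r^2 * 10 mod 23 = 1^2 * 10 = 1*10 = 10
  bit 1 = 1: r = r^2 * 10 mod 23 = 10^2 * 10 = 8*10 = 11
  bit 2 = 1: r = r^2 * 10 mod 23 = 11^2 * 10 = 6*10 = 14
  -> A = 14
B = 10^18 mod 23  (bits of 18 = 10010)
  bit 0 = 1: r = r^2 * 10 mod 23 = 1^2 * 10 = 1*10 = 10
  bit 1 = 0: r = r^2 mod 23 = 10^2 = 8
  bit 2 = 0: r = r^2 mod 23 = 8^2 = 18
  bit 3 = 1: r = r^2 * 10 mod 23 = 18^2 * 10 = 2*10 = 20
  bit 4 = 0: r = r^2 mod 23 = 20^2 = 9
  -> B = 9
s = B^a = 9^7 mod 23  (bits of 7 = 111)
  bit 0 = 1: r = r^2 * 9 mod 23 = 1^2 * 9 = 1*9 = 9
  bit 1 = 1: r = r^2 * 9 mod 23 = 9^2 * 9 = 12*9 = 16
  bit 2 = 1: r = r^2 * 9 mod 23 = 16^2 * 9 = 3*9 = 4
  -> s = B^a = 4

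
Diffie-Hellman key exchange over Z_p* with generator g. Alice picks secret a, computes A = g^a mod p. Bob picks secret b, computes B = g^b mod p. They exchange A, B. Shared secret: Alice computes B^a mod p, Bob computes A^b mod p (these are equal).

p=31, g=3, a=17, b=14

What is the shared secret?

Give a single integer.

Answer: 7

Derivation:
A = 3^17 mod 31  (bits of 17 = 10001)
  bit 0 = 1: r = r^2 * 3 mod 31 = 1^2 * 3 = 1*3 = 3
  bit 1 = 0: r = r^2 mod 31 = 3^2 = 9
  bit 2 = 0: r = r^2 mod 31 = 9^2 = 19
  bit 3 = 0: r = r^2 mod 31 = 19^2 = 20
  bit 4 = 1: r = r^2 * 3 mod 31 = 20^2 * 3 = 28*3 = 22
  -> A = 22
B = 3^14 mod 31  (bits of 14 = 1110)
  bit 0 = 1: r = r^2 * 3 mod 31 = 1^2 * 3 = 1*3 = 3
  bit 1 = 1: r = r^2 * 3 mod 31 = 3^2 * 3 = 9*3 = 27
  bit 2 = 1: r = r^2 * 3 mod 31 = 27^2 * 3 = 16*3 = 17
  bit 3 = 0: r = r^2 mod 31 = 17^2 = 10
  -> B = 10
s = B^a = 10^17 mod 31  (bits of 17 = 10001)
  bit 0 = 1: r = r^2 * 10 mod 31 = 1^2 * 10 = 1*10 = 10
  bit 1 = 0: r = r^2 mod 31 = 10^2 = 7
  bit 2 = 0: r = r^2 mod 31 = 7^2 = 18
  bit 3 = 0: r = r^2 mod 31 = 18^2 = 14
  bit 4 = 1: r = r^2 * 10 mod 31 = 14^2 * 10 = 10*10 = 7
  -> s = B^a = 7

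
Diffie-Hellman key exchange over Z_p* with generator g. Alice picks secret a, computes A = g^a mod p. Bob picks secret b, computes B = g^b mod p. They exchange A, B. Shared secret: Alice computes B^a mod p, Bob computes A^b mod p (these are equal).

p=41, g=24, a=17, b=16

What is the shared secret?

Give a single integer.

Answer: 18

Derivation:
A = 24^17 mod 41  (bits of 17 = 10001)
  bit 0 = 1: r = r^2 * 24 mod 41 = 1^2 * 24 = 1*24 = 24
  bit 1 = 0: r = r^2 mod 41 = 24^2 = 2
  bit 2 = 0: r = r^2 mod 41 = 2^2 = 4
  bit 3 = 0: r = r^2 mod 41 = 4^2 = 16
  bit 4 = 1: r = r^2 * 24 mod 41 = 16^2 * 24 = 10*24 = 35
  -> A = 35
B = 24^16 mod 41  (bits of 16 = 10000)
  bit 0 = 1: r = r^2 * 24 mod 41 = 1^2 * 24 = 1*24 = 24
  bit 1 = 0: r = r^2 mod 41 = 24^2 = 2
  bit 2 = 0: r = r^2 mod 41 = 2^2 = 4
  bit 3 = 0: r = r^2 mod 41 = 4^2 = 16
  bit 4 = 0: r = r^2 mod 41 = 16^2 = 10
  -> B = 10
s = B^a = 10^17 mod 41  (bits of 17 = 10001)
  bit 0 = 1: r = r^2 * 10 mod 41 = 1^2 * 10 = 1*10 = 10
  bit 1 = 0: r = r^2 mod 41 = 10^2 = 18
  bit 2 = 0: r = r^2 mod 41 = 18^2 = 37
  bit 3 = 0: r = r^2 mod 41 = 37^2 = 16
  bit 4 = 1: r = r^2 * 10 mod 41 = 16^2 * 10 = 10*10 = 18
  -> s = B^a = 18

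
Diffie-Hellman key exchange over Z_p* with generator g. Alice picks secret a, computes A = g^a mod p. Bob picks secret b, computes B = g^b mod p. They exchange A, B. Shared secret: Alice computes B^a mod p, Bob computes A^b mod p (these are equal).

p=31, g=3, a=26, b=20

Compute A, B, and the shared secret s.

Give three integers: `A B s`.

Answer: 18 5 25

Derivation:
A = 3^26 mod 31  (bits of 26 = 11010)
  bit 0 = 1: r = r^2 * 3 mod 31 = 1^2 * 3 = 1*3 = 3
  bit 1 = 1: r = r^2 * 3 mod 31 = 3^2 * 3 = 9*3 = 27
  bit 2 = 0: r = r^2 mod 31 = 27^2 = 16
  bit 3 = 1: r = r^2 * 3 mod 31 = 16^2 * 3 = 8*3 = 24
  bit 4 = 0: r = r^2 mod 31 = 24^2 = 18
  -> A = 18
B = 3^20 mod 31  (bits of 20 = 10100)
  bit 0 = 1: r = r^2 * 3 mod 31 = 1^2 * 3 = 1*3 = 3
  bit 1 = 0: r = r^2 mod 31 = 3^2 = 9
  bit 2 = 1: r = r^2 * 3 mod 31 = 9^2 * 3 = 19*3 = 26
  bit 3 = 0: r = r^2 mod 31 = 26^2 = 25
  bit 4 = 0: r = r^2 mod 31 = 25^2 = 5
  -> B = 5
s = B^a = 5^26 mod 31  (bits of 26 = 11010)
  bit 0 = 1: r = r^2 * 5 mod 31 = 1^2 * 5 = 1*5 = 5
  bit 1 = 1: r = r^2 * 5 mod 31 = 5^2 * 5 = 25*5 = 1
  bit 2 = 0: r = r^2 mod 31 = 1^2 = 1
  bit 3 = 1: r = r^2 * 5 mod 31 = 1^2 * 5 = 1*5 = 5
  bit 4 = 0: r = r^2 mod 31 = 5^2 = 25
  -> s = B^a = 25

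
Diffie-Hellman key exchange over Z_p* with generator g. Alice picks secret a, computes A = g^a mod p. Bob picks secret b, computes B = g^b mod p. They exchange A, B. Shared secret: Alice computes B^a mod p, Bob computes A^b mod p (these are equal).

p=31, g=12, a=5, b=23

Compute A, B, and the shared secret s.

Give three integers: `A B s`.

Answer: 26 22 6

Derivation:
A = 12^5 mod 31  (bits of 5 = 101)
  bit 0 = 1: r = r^2 * 12 mod 31 = 1^2 * 12 = 1*12 = 12
  bit 1 = 0: r = r^2 mod 31 = 12^2 = 20
  bit 2 = 1: r = r^2 * 12 mod 31 = 20^2 * 12 = 28*12 = 26
  -> A = 26
B = 12^23 mod 31  (bits of 23 = 10111)
  bit 0 = 1: r = r^2 * 12 mod 31 = 1^2 * 12 = 1*12 = 12
  bit 1 = 0: r = r^2 mod 31 = 12^2 = 20
  bit 2 = 1: r = r^2 * 12 mod 31 = 20^2 * 12 = 28*12 = 26
  bit 3 = 1: r = r^2 * 12 mod 31 = 26^2 * 12 = 25*12 = 21
  bit 4 = 1: r = r^2 * 12 mod 31 = 21^2 * 12 = 7*12 = 22
  -> B = 22
s = B^a = 22^5 mod 31  (bits of 5 = 101)
  bit 0 = 1: r = r^2 * 22 mod 31 = 1^2 * 22 = 1*22 = 22
  bit 1 = 0: r = r^2 mod 31 = 22^2 = 19
  bit 2 = 1: r = r^2 * 22 mod 31 = 19^2 * 22 = 20*22 = 6
  -> s = B^a = 6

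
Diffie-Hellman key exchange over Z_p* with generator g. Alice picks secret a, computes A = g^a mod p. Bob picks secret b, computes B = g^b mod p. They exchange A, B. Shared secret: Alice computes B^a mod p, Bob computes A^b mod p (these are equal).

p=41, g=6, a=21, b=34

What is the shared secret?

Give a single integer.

A = 6^21 mod 41  (bits of 21 = 10101)
  bit 0 = 1: r = r^2 * 6 mod 41 = 1^2 * 6 = 1*6 = 6
  bit 1 = 0: r = r^2 mod 41 = 6^2 = 36
  bit 2 = 1: r = r^2 * 6 mod 41 = 36^2 * 6 = 25*6 = 27
  bit 3 = 0: r = r^2 mod 41 = 27^2 = 32
  bit 4 = 1: r = r^2 * 6 mod 41 = 32^2 * 6 = 40*6 = 35
  -> A = 35
B = 6^34 mod 41  (bits of 34 = 100010)
  bit 0 = 1: r = r^2 * 6 mod 41 = 1^2 * 6 = 1*6 = 6
  bit 1 = 0: r = r^2 mod 41 = 6^2 = 36
  bit 2 = 0: r = r^2 mod 41 = 36^2 = 25
  bit 3 = 0: r = r^2 mod 41 = 25^2 = 10
  bit 4 = 1: r = r^2 * 6 mod 41 = 10^2 * 6 = 18*6 = 26
  bit 5 = 0: r = r^2 mod 41 = 26^2 = 20
  -> B = 20
s = B^a = 20^21 mod 41  (bits of 21 = 10101)
  bit 0 = 1: r = r^2 * 20 mod 41 = 1^2 * 20 = 1*20 = 20
  bit 1 = 0: r = r^2 mod 41 = 20^2 = 31
  bit 2 = 1: r = r^2 * 20 mod 41 = 31^2 * 20 = 18*20 = 32
  bit 3 = 0: r = r^2 mod 41 = 32^2 = 40
  bit 4 = 1: r = r^2 * 20 mod 41 = 40^2 * 20 = 1*20 = 20
  -> s = B^a = 20

Answer: 20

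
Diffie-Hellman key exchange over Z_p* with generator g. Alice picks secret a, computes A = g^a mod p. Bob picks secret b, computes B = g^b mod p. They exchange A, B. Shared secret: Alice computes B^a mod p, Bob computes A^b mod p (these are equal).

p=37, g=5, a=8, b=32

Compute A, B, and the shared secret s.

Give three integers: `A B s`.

A = 5^8 mod 37  (bits of 8 = 1000)
  bit 0 = 1: r = r^2 * 5 mod 37 = 1^2 * 5 = 1*5 = 5
  bit 1 = 0: r = r^2 mod 37 = 5^2 = 25
  bit 2 = 0: r = r^2 mod 37 = 25^2 = 33
  bit 3 = 0: r = r^2 mod 37 = 33^2 = 16
  -> A = 16
B = 5^32 mod 37  (bits of 32 = 100000)
  bit 0 = 1: r = r^2 * 5 mod 37 = 1^2 * 5 = 1*5 = 5
  bit 1 = 0: r = r^2 mod 37 = 5^2 = 25
  bit 2 = 0: r = r^2 mod 37 = 25^2 = 33
  bit 3 = 0: r = r^2 mod 37 = 33^2 = 16
  bit 4 = 0: r = r^2 mod 37 = 16^2 = 34
  bit 5 = 0: r = r^2 mod 37 = 34^2 = 9
  -> B = 9
s = B^a = 9^8 mod 37  (bits of 8 = 1000)
  bit 0 = 1: r = r^2 * 9 mod 37 = 1^2 * 9 = 1*9 = 9
  bit 1 = 0: r = r^2 mod 37 = 9^2 = 7
  bit 2 = 0: r = r^2 mod 37 = 7^2 = 12
  bit 3 = 0: r = r^2 mod 37 = 12^2 = 33
  -> s = B^a = 33

Answer: 16 9 33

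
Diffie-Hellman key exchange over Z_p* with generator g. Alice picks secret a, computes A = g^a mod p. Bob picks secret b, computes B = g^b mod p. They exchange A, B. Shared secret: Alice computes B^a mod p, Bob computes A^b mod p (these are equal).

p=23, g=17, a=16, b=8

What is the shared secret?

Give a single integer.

Answer: 3

Derivation:
A = 17^16 mod 23  (bits of 16 = 10000)
  bit 0 = 1: r = r^2 * 17 mod 23 = 1^2 * 17 = 1*17 = 17
  bit 1 = 0: r = r^2 mod 23 = 17^2 = 13
  bit 2 = 0: r = r^2 mod 23 = 13^2 = 8
  bit 3 = 0: r = r^2 mod 23 = 8^2 = 18
  bit 4 = 0: r = r^2 mod 23 = 18^2 = 2
  -> A = 2
B = 17^8 mod 23  (bits of 8 = 1000)
  bit 0 = 1: r = r^2 * 17 mod 23 = 1^2 * 17 = 1*17 = 17
  bit 1 = 0: r = r^2 mod 23 = 17^2 = 13
  bit 2 = 0: r = r^2 mod 23 = 13^2 = 8
  bit 3 = 0: r = r^2 mod 23 = 8^2 = 18
  -> B = 18
s = B^a = 18^16 mod 23  (bits of 16 = 10000)
  bit 0 = 1: r = r^2 * 18 mod 23 = 1^2 * 18 = 1*18 = 18
  bit 1 = 0: r = r^2 mod 23 = 18^2 = 2
  bit 2 = 0: r = r^2 mod 23 = 2^2 = 4
  bit 3 = 0: r = r^2 mod 23 = 4^2 = 16
  bit 4 = 0: r = r^2 mod 23 = 16^2 = 3
  -> s = B^a = 3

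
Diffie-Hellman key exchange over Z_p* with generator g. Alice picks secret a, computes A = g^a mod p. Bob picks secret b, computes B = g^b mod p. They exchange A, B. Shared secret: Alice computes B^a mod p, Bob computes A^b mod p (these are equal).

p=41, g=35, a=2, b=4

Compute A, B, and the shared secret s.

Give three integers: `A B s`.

A = 35^2 mod 41  (bits of 2 = 10)
  bit 0 = 1: r = r^2 * 35 mod 41 = 1^2 * 35 = 1*35 = 35
  bit 1 = 0: r = r^2 mod 41 = 35^2 = 36
  -> A = 36
B = 35^4 mod 41  (bits of 4 = 100)
  bit 0 = 1: r = r^2 * 35 mod 41 = 1^2 * 35 = 1*35 = 35
  bit 1 = 0: r = r^2 mod 41 = 35^2 = 36
  bit 2 = 0: r = r^2 mod 41 = 36^2 = 25
  -> B = 25
s = B^a = 25^2 mod 41  (bits of 2 = 10)
  bit 0 = 1: r = r^2 * 25 mod 41 = 1^2 * 25 = 1*25 = 25
  bit 1 = 0: r = r^2 mod 41 = 25^2 = 10
  -> s = B^a = 10

Answer: 36 25 10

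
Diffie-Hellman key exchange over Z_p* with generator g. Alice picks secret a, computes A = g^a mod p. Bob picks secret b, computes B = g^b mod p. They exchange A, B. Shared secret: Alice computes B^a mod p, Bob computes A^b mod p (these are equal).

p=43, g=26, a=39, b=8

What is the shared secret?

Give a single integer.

Answer: 4

Derivation:
A = 26^39 mod 43  (bits of 39 = 100111)
  bit 0 = 1: r = r^2 * 26 mod 43 = 1^2 * 26 = 1*26 = 26
  bit 1 = 0: r = r^2 mod 43 = 26^2 = 31
  bit 2 = 0: r = r^2 mod 43 = 31^2 = 15
  bit 3 = 1: r = r^2 * 26 mod 43 = 15^2 * 26 = 10*26 = 2
  bit 4 = 1: r = r^2 * 26 mod 43 = 2^2 * 26 = 4*26 = 18
  bit 5 = 1: r = r^2 * 26 mod 43 = 18^2 * 26 = 23*26 = 39
  -> A = 39
B = 26^8 mod 43  (bits of 8 = 1000)
  bit 0 = 1: r = r^2 * 26 mod 43 = 1^2 * 26 = 1*26 = 26
  bit 1 = 0: r = r^2 mod 43 = 26^2 = 31
  bit 2 = 0: r = r^2 mod 43 = 31^2 = 15
  bit 3 = 0: r = r^2 mod 43 = 15^2 = 10
  -> B = 10
s = B^a = 10^39 mod 43  (bits of 39 = 100111)
  bit 0 = 1: r = r^2 * 10 mod 43 = 1^2 * 10 = 1*10 = 10
  bit 1 = 0: r = r^2 mod 43 = 10^2 = 14
  bit 2 = 0: r = r^2 mod 43 = 14^2 = 24
  bit 3 = 1: r = r^2 * 10 mod 43 = 24^2 * 10 = 17*10 = 41
  bit 4 = 1: r = r^2 * 10 mod 43 = 41^2 * 10 = 4*10 = 40
  bit 5 = 1: r = r^2 * 10 mod 43 = 40^2 * 10 = 9*10 = 4
  -> s = B^a = 4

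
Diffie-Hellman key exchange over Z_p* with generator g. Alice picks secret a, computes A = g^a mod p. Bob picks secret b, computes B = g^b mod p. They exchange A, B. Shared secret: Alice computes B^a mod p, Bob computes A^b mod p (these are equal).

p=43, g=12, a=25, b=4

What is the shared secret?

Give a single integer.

Answer: 24

Derivation:
A = 12^25 mod 43  (bits of 25 = 11001)
  bit 0 = 1: r = r^2 * 12 mod 43 = 1^2 * 12 = 1*12 = 12
  bit 1 = 1: r = r^2 * 12 mod 43 = 12^2 * 12 = 15*12 = 8
  bit 2 = 0: r = r^2 mod 43 = 8^2 = 21
  bit 3 = 0: r = r^2 mod 43 = 21^2 = 11
  bit 4 = 1: r = r^2 * 12 mod 43 = 11^2 * 12 = 35*12 = 33
  -> A = 33
B = 12^4 mod 43  (bits of 4 = 100)
  bit 0 = 1: r = r^2 * 12 mod 43 = 1^2 * 12 = 1*12 = 12
  bit 1 = 0: r = r^2 mod 43 = 12^2 = 15
  bit 2 = 0: r = r^2 mod 43 = 15^2 = 10
  -> B = 10
s = B^a = 10^25 mod 43  (bits of 25 = 11001)
  bit 0 = 1: r = r^2 * 10 mod 43 = 1^2 * 10 = 1*10 = 10
  bit 1 = 1: r = r^2 * 10 mod 43 = 10^2 * 10 = 14*10 = 11
  bit 2 = 0: r = r^2 mod 43 = 11^2 = 35
  bit 3 = 0: r = r^2 mod 43 = 35^2 = 21
  bit 4 = 1: r = r^2 * 10 mod 43 = 21^2 * 10 = 11*10 = 24
  -> s = B^a = 24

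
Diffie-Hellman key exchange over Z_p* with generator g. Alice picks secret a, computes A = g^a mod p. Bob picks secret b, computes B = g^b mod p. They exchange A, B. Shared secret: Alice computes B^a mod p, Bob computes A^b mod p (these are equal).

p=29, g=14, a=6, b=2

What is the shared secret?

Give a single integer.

Answer: 25

Derivation:
A = 14^6 mod 29  (bits of 6 = 110)
  bit 0 = 1: r = r^2 * 14 mod 29 = 1^2 * 14 = 1*14 = 14
  bit 1 = 1: r = r^2 * 14 mod 29 = 14^2 * 14 = 22*14 = 18
  bit 2 = 0: r = r^2 mod 29 = 18^2 = 5
  -> A = 5
B = 14^2 mod 29  (bits of 2 = 10)
  bit 0 = 1: r = r^2 * 14 mod 29 = 1^2 * 14 = 1*14 = 14
  bit 1 = 0: r = r^2 mod 29 = 14^2 = 22
  -> B = 22
s = B^a = 22^6 mod 29  (bits of 6 = 110)
  bit 0 = 1: r = r^2 * 22 mod 29 = 1^2 * 22 = 1*22 = 22
  bit 1 = 1: r = r^2 * 22 mod 29 = 22^2 * 22 = 20*22 = 5
  bit 2 = 0: r = r^2 mod 29 = 5^2 = 25
  -> s = B^a = 25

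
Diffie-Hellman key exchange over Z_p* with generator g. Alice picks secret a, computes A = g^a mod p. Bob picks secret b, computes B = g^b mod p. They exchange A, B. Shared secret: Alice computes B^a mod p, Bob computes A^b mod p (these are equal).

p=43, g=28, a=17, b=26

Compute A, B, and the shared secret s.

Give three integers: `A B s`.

A = 28^17 mod 43  (bits of 17 = 10001)
  bit 0 = 1: r = r^2 * 28 mod 43 = 1^2 * 28 = 1*28 = 28
  bit 1 = 0: r = r^2 mod 43 = 28^2 = 10
  bit 2 = 0: r = r^2 mod 43 = 10^2 = 14
  bit 3 = 0: r = r^2 mod 43 = 14^2 = 24
  bit 4 = 1: r = r^2 * 28 mod 43 = 24^2 * 28 = 17*28 = 3
  -> A = 3
B = 28^26 mod 43  (bits of 26 = 11010)
  bit 0 = 1: r = r^2 * 28 mod 43 = 1^2 * 28 = 1*28 = 28
  bit 1 = 1: r = r^2 * 28 mod 43 = 28^2 * 28 = 10*28 = 22
  bit 2 = 0: r = r^2 mod 43 = 22^2 = 11
  bit 3 = 1: r = r^2 * 28 mod 43 = 11^2 * 28 = 35*28 = 34
  bit 4 = 0: r = r^2 mod 43 = 34^2 = 38
  -> B = 38
s = B^a = 38^17 mod 43  (bits of 17 = 10001)
  bit 0 = 1: r = r^2 * 38 mod 43 = 1^2 * 38 = 1*38 = 38
  bit 1 = 0: r = r^2 mod 43 = 38^2 = 25
  bit 2 = 0: r = r^2 mod 43 = 25^2 = 23
  bit 3 = 0: r = r^2 mod 43 = 23^2 = 13
  bit 4 = 1: r = r^2 * 38 mod 43 = 13^2 * 38 = 40*38 = 15
  -> s = B^a = 15

Answer: 3 38 15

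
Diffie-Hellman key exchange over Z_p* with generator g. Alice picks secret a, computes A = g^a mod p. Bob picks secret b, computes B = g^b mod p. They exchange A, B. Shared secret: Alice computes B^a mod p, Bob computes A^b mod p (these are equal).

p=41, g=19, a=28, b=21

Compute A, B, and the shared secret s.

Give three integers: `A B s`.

A = 19^28 mod 41  (bits of 28 = 11100)
  bit 0 = 1: r = r^2 * 19 mod 41 = 1^2 * 19 = 1*19 = 19
  bit 1 = 1: r = r^2 * 19 mod 41 = 19^2 * 19 = 33*19 = 12
  bit 2 = 1: r = r^2 * 19 mod 41 = 12^2 * 19 = 21*19 = 30
  bit 3 = 0: r = r^2 mod 41 = 30^2 = 39
  bit 4 = 0: r = r^2 mod 41 = 39^2 = 4
  -> A = 4
B = 19^21 mod 41  (bits of 21 = 10101)
  bit 0 = 1: r = r^2 * 19 mod 41 = 1^2 * 19 = 1*19 = 19
  bit 1 = 0: r = r^2 mod 41 = 19^2 = 33
  bit 2 = 1: r = r^2 * 19 mod 41 = 33^2 * 19 = 23*19 = 27
  bit 3 = 0: r = r^2 mod 41 = 27^2 = 32
  bit 4 = 1: r = r^2 * 19 mod 41 = 32^2 * 19 = 40*19 = 22
  -> B = 22
s = B^a = 22^28 mod 41  (bits of 28 = 11100)
  bit 0 = 1: r = r^2 * 22 mod 41 = 1^2 * 22 = 1*22 = 22
  bit 1 = 1: r = r^2 * 22 mod 41 = 22^2 * 22 = 33*22 = 29
  bit 2 = 1: r = r^2 * 22 mod 41 = 29^2 * 22 = 21*22 = 11
  bit 3 = 0: r = r^2 mod 41 = 11^2 = 39
  bit 4 = 0: r = r^2 mod 41 = 39^2 = 4
  -> s = B^a = 4

Answer: 4 22 4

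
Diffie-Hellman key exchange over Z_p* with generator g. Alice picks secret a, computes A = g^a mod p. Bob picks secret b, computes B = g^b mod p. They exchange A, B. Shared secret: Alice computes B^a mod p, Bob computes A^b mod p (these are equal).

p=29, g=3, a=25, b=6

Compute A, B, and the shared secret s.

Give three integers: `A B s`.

A = 3^25 mod 29  (bits of 25 = 11001)
  bit 0 = 1: r = r^2 * 3 mod 29 = 1^2 * 3 = 1*3 = 3
  bit 1 = 1: r = r^2 * 3 mod 29 = 3^2 * 3 = 9*3 = 27
  bit 2 = 0: r = r^2 mod 29 = 27^2 = 4
  bit 3 = 0: r = r^2 mod 29 = 4^2 = 16
  bit 4 = 1: r = r^2 * 3 mod 29 = 16^2 * 3 = 24*3 = 14
  -> A = 14
B = 3^6 mod 29  (bits of 6 = 110)
  bit 0 = 1: r = r^2 * 3 mod 29 = 1^2 * 3 = 1*3 = 3
  bit 1 = 1: r = r^2 * 3 mod 29 = 3^2 * 3 = 9*3 = 27
  bit 2 = 0: r = r^2 mod 29 = 27^2 = 4
  -> B = 4
s = B^a = 4^25 mod 29  (bits of 25 = 11001)
  bit 0 = 1: r = r^2 * 4 mod 29 = 1^2 * 4 = 1*4 = 4
  bit 1 = 1: r = r^2 * 4 mod 29 = 4^2 * 4 = 16*4 = 6
  bit 2 = 0: r = r^2 mod 29 = 6^2 = 7
  bit 3 = 0: r = r^2 mod 29 = 7^2 = 20
  bit 4 = 1: r = r^2 * 4 mod 29 = 20^2 * 4 = 23*4 = 5
  -> s = B^a = 5

Answer: 14 4 5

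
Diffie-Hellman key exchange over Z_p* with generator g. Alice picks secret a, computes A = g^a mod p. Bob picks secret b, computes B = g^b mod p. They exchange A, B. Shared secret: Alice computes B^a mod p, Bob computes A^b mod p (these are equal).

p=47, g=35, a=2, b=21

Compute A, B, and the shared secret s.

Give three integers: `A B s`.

A = 35^2 mod 47  (bits of 2 = 10)
  bit 0 = 1: r = r^2 * 35 mod 47 = 1^2 * 35 = 1*35 = 35
  bit 1 = 0: r = r^2 mod 47 = 35^2 = 3
  -> A = 3
B = 35^21 mod 47  (bits of 21 = 10101)
  bit 0 = 1: r = r^2 * 35 mod 47 = 1^2 * 35 = 1*35 = 35
  bit 1 = 0: r = r^2 mod 47 = 35^2 = 3
  bit 2 = 1: r = r^2 * 35 mod 47 = 3^2 * 35 = 9*35 = 33
  bit 3 = 0: r = r^2 mod 47 = 33^2 = 8
  bit 4 = 1: r = r^2 * 35 mod 47 = 8^2 * 35 = 17*35 = 31
  -> B = 31
s = B^a = 31^2 mod 47  (bits of 2 = 10)
  bit 0 = 1: r = r^2 * 31 mod 47 = 1^2 * 31 = 1*31 = 31
  bit 1 = 0: r = r^2 mod 47 = 31^2 = 21
  -> s = B^a = 21

Answer: 3 31 21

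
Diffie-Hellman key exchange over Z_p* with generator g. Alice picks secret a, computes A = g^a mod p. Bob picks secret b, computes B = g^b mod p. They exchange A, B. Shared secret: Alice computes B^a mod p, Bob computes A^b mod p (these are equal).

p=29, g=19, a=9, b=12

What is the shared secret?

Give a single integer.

Answer: 23

Derivation:
A = 19^9 mod 29  (bits of 9 = 1001)
  bit 0 = 1: r = r^2 * 19 mod 29 = 1^2 * 19 = 1*19 = 19
  bit 1 = 0: r = r^2 mod 29 = 19^2 = 13
  bit 2 = 0: r = r^2 mod 29 = 13^2 = 24
  bit 3 = 1: r = r^2 * 19 mod 29 = 24^2 * 19 = 25*19 = 11
  -> A = 11
B = 19^12 mod 29  (bits of 12 = 1100)
  bit 0 = 1: r = r^2 * 19 mod 29 = 1^2 * 19 = 1*19 = 19
  bit 1 = 1: r = r^2 * 19 mod 29 = 19^2 * 19 = 13*19 = 15
  bit 2 = 0: r = r^2 mod 29 = 15^2 = 22
  bit 3 = 0: r = r^2 mod 29 = 22^2 = 20
  -> B = 20
s = B^a = 20^9 mod 29  (bits of 9 = 1001)
  bit 0 = 1: r = r^2 * 20 mod 29 = 1^2 * 20 = 1*20 = 20
  bit 1 = 0: r = r^2 mod 29 = 20^2 = 23
  bit 2 = 0: r = r^2 mod 29 = 23^2 = 7
  bit 3 = 1: r = r^2 * 20 mod 29 = 7^2 * 20 = 20*20 = 23
  -> s = B^a = 23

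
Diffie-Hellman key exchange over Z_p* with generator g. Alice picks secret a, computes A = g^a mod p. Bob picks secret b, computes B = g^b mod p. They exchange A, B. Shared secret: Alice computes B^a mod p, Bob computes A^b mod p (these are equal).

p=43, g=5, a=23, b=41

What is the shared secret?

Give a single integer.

A = 5^23 mod 43  (bits of 23 = 10111)
  bit 0 = 1: r = r^2 * 5 mod 43 = 1^2 * 5 = 1*5 = 5
  bit 1 = 0: r = r^2 mod 43 = 5^2 = 25
  bit 2 = 1: r = r^2 * 5 mod 43 = 25^2 * 5 = 23*5 = 29
  bit 3 = 1: r = r^2 * 5 mod 43 = 29^2 * 5 = 24*5 = 34
  bit 4 = 1: r = r^2 * 5 mod 43 = 34^2 * 5 = 38*5 = 18
  -> A = 18
B = 5^41 mod 43  (bits of 41 = 101001)
  bit 0 = 1: r = r^2 * 5 mod 43 = 1^2 * 5 = 1*5 = 5
  bit 1 = 0: r = r^2 mod 43 = 5^2 = 25
  bit 2 = 1: r = r^2 * 5 mod 43 = 25^2 * 5 = 23*5 = 29
  bit 3 = 0: r = r^2 mod 43 = 29^2 = 24
  bit 4 = 0: r = r^2 mod 43 = 24^2 = 17
  bit 5 = 1: r = r^2 * 5 mod 43 = 17^2 * 5 = 31*5 = 26
  -> B = 26
s = B^a = 26^23 mod 43  (bits of 23 = 10111)
  bit 0 = 1: r = r^2 * 26 mod 43 = 1^2 * 26 = 1*26 = 26
  bit 1 = 0: r = r^2 mod 43 = 26^2 = 31
  bit 2 = 1: r = r^2 * 26 mod 43 = 31^2 * 26 = 15*26 = 3
  bit 3 = 1: r = r^2 * 26 mod 43 = 3^2 * 26 = 9*26 = 19
  bit 4 = 1: r = r^2 * 26 mod 43 = 19^2 * 26 = 17*26 = 12
  -> s = B^a = 12

Answer: 12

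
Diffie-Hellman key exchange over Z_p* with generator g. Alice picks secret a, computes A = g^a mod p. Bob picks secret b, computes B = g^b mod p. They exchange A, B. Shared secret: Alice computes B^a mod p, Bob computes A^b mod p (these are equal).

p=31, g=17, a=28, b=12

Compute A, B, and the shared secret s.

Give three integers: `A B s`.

Answer: 28 2 8

Derivation:
A = 17^28 mod 31  (bits of 28 = 11100)
  bit 0 = 1: r = r^2 * 17 mod 31 = 1^2 * 17 = 1*17 = 17
  bit 1 = 1: r = r^2 * 17 mod 31 = 17^2 * 17 = 10*17 = 15
  bit 2 = 1: r = r^2 * 17 mod 31 = 15^2 * 17 = 8*17 = 12
  bit 3 = 0: r = r^2 mod 31 = 12^2 = 20
  bit 4 = 0: r = r^2 mod 31 = 20^2 = 28
  -> A = 28
B = 17^12 mod 31  (bits of 12 = 1100)
  bit 0 = 1: r = r^2 * 17 mod 31 = 1^2 * 17 = 1*17 = 17
  bit 1 = 1: r = r^2 * 17 mod 31 = 17^2 * 17 = 10*17 = 15
  bit 2 = 0: r = r^2 mod 31 = 15^2 = 8
  bit 3 = 0: r = r^2 mod 31 = 8^2 = 2
  -> B = 2
s = B^a = 2^28 mod 31  (bits of 28 = 11100)
  bit 0 = 1: r = r^2 * 2 mod 31 = 1^2 * 2 = 1*2 = 2
  bit 1 = 1: r = r^2 * 2 mod 31 = 2^2 * 2 = 4*2 = 8
  bit 2 = 1: r = r^2 * 2 mod 31 = 8^2 * 2 = 2*2 = 4
  bit 3 = 0: r = r^2 mod 31 = 4^2 = 16
  bit 4 = 0: r = r^2 mod 31 = 16^2 = 8
  -> s = B^a = 8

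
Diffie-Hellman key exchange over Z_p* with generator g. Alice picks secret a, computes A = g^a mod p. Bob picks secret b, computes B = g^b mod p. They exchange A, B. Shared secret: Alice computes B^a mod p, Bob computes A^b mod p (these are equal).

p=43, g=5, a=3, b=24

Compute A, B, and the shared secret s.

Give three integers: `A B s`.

Answer: 39 4 21

Derivation:
A = 5^3 mod 43  (bits of 3 = 11)
  bit 0 = 1: r = r^2 * 5 mod 43 = 1^2 * 5 = 1*5 = 5
  bit 1 = 1: r = r^2 * 5 mod 43 = 5^2 * 5 = 25*5 = 39
  -> A = 39
B = 5^24 mod 43  (bits of 24 = 11000)
  bit 0 = 1: r = r^2 * 5 mod 43 = 1^2 * 5 = 1*5 = 5
  bit 1 = 1: r = r^2 * 5 mod 43 = 5^2 * 5 = 25*5 = 39
  bit 2 = 0: r = r^2 mod 43 = 39^2 = 16
  bit 3 = 0: r = r^2 mod 43 = 16^2 = 41
  bit 4 = 0: r = r^2 mod 43 = 41^2 = 4
  -> B = 4
s = B^a = 4^3 mod 43  (bits of 3 = 11)
  bit 0 = 1: r = r^2 * 4 mod 43 = 1^2 * 4 = 1*4 = 4
  bit 1 = 1: r = r^2 * 4 mod 43 = 4^2 * 4 = 16*4 = 21
  -> s = B^a = 21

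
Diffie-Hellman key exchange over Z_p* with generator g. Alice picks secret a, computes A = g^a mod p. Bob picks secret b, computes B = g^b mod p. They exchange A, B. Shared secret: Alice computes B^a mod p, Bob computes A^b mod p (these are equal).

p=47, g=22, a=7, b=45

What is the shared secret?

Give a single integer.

A = 22^7 mod 47  (bits of 7 = 111)
  bit 0 = 1: r = r^2 * 22 mod 47 = 1^2 * 22 = 1*22 = 22
  bit 1 = 1: r = r^2 * 22 mod 47 = 22^2 * 22 = 14*22 = 26
  bit 2 = 1: r = r^2 * 22 mod 47 = 26^2 * 22 = 18*22 = 20
  -> A = 20
B = 22^45 mod 47  (bits of 45 = 101101)
  bit 0 = 1: r = r^2 * 22 mod 47 = 1^2 * 22 = 1*22 = 22
  bit 1 = 0: r = r^2 mod 47 = 22^2 = 14
  bit 2 = 1: r = r^2 * 22 mod 47 = 14^2 * 22 = 8*22 = 35
  bit 3 = 1: r = r^2 * 22 mod 47 = 35^2 * 22 = 3*22 = 19
  bit 4 = 0: r = r^2 mod 47 = 19^2 = 32
  bit 5 = 1: r = r^2 * 22 mod 47 = 32^2 * 22 = 37*22 = 15
  -> B = 15
s = B^a = 15^7 mod 47  (bits of 7 = 111)
  bit 0 = 1: r = r^2 * 15 mod 47 = 1^2 * 15 = 1*15 = 15
  bit 1 = 1: r = r^2 * 15 mod 47 = 15^2 * 15 = 37*15 = 38
  bit 2 = 1: r = r^2 * 15 mod 47 = 38^2 * 15 = 34*15 = 40
  -> s = B^a = 40

Answer: 40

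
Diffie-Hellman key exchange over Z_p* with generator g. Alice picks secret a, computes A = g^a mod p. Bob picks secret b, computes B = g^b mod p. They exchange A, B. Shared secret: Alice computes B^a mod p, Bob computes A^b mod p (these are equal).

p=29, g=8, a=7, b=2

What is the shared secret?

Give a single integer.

Answer: 28

Derivation:
A = 8^7 mod 29  (bits of 7 = 111)
  bit 0 = 1: r = r^2 * 8 mod 29 = 1^2 * 8 = 1*8 = 8
  bit 1 = 1: r = r^2 * 8 mod 29 = 8^2 * 8 = 6*8 = 19
  bit 2 = 1: r = r^2 * 8 mod 29 = 19^2 * 8 = 13*8 = 17
  -> A = 17
B = 8^2 mod 29  (bits of 2 = 10)
  bit 0 = 1: r = r^2 * 8 mod 29 = 1^2 * 8 = 1*8 = 8
  bit 1 = 0: r = r^2 mod 29 = 8^2 = 6
  -> B = 6
s = B^a = 6^7 mod 29  (bits of 7 = 111)
  bit 0 = 1: r = r^2 * 6 mod 29 = 1^2 * 6 = 1*6 = 6
  bit 1 = 1: r = r^2 * 6 mod 29 = 6^2 * 6 = 7*6 = 13
  bit 2 = 1: r = r^2 * 6 mod 29 = 13^2 * 6 = 24*6 = 28
  -> s = B^a = 28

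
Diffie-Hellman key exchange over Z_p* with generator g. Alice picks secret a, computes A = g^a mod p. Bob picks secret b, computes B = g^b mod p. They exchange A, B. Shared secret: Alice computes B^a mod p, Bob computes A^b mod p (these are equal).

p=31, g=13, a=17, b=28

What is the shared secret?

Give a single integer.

A = 13^17 mod 31  (bits of 17 = 10001)
  bit 0 = 1: r = r^2 * 13 mod 31 = 1^2 * 13 = 1*13 = 13
  bit 1 = 0: r = r^2 mod 31 = 13^2 = 14
  bit 2 = 0: r = r^2 mod 31 = 14^2 = 10
  bit 3 = 0: r = r^2 mod 31 = 10^2 = 7
  bit 4 = 1: r = r^2 * 13 mod 31 = 7^2 * 13 = 18*13 = 17
  -> A = 17
B = 13^28 mod 31  (bits of 28 = 11100)
  bit 0 = 1: r = r^2 * 13 mod 31 = 1^2 * 13 = 1*13 = 13
  bit 1 = 1: r = r^2 * 13 mod 31 = 13^2 * 13 = 14*13 = 27
  bit 2 = 1: r = r^2 * 13 mod 31 = 27^2 * 13 = 16*13 = 22
  bit 3 = 0: r = r^2 mod 31 = 22^2 = 19
  bit 4 = 0: r = r^2 mod 31 = 19^2 = 20
  -> B = 20
s = B^a = 20^17 mod 31  (bits of 17 = 10001)
  bit 0 = 1: r = r^2 * 20 mod 31 = 1^2 * 20 = 1*20 = 20
  bit 1 = 0: r = r^2 mod 31 = 20^2 = 28
  bit 2 = 0: r = r^2 mod 31 = 28^2 = 9
  bit 3 = 0: r = r^2 mod 31 = 9^2 = 19
  bit 4 = 1: r = r^2 * 20 mod 31 = 19^2 * 20 = 20*20 = 28
  -> s = B^a = 28

Answer: 28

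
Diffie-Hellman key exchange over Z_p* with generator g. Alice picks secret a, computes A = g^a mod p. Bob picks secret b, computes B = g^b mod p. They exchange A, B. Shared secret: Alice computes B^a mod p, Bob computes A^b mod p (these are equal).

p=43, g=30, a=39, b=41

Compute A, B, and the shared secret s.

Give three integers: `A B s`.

Answer: 32 33 39

Derivation:
A = 30^39 mod 43  (bits of 39 = 100111)
  bit 0 = 1: r = r^2 * 30 mod 43 = 1^2 * 30 = 1*30 = 30
  bit 1 = 0: r = r^2 mod 43 = 30^2 = 40
  bit 2 = 0: r = r^2 mod 43 = 40^2 = 9
  bit 3 = 1: r = r^2 * 30 mod 43 = 9^2 * 30 = 38*30 = 22
  bit 4 = 1: r = r^2 * 30 mod 43 = 22^2 * 30 = 11*30 = 29
  bit 5 = 1: r = r^2 * 30 mod 43 = 29^2 * 30 = 24*30 = 32
  -> A = 32
B = 30^41 mod 43  (bits of 41 = 101001)
  bit 0 = 1: r = r^2 * 30 mod 43 = 1^2 * 30 = 1*30 = 30
  bit 1 = 0: r = r^2 mod 43 = 30^2 = 40
  bit 2 = 1: r = r^2 * 30 mod 43 = 40^2 * 30 = 9*30 = 12
  bit 3 = 0: r = r^2 mod 43 = 12^2 = 15
  bit 4 = 0: r = r^2 mod 43 = 15^2 = 10
  bit 5 = 1: r = r^2 * 30 mod 43 = 10^2 * 30 = 14*30 = 33
  -> B = 33
s = B^a = 33^39 mod 43  (bits of 39 = 100111)
  bit 0 = 1: r = r^2 * 33 mod 43 = 1^2 * 33 = 1*33 = 33
  bit 1 = 0: r = r^2 mod 43 = 33^2 = 14
  bit 2 = 0: r = r^2 mod 43 = 14^2 = 24
  bit 3 = 1: r = r^2 * 33 mod 43 = 24^2 * 33 = 17*33 = 2
  bit 4 = 1: r = r^2 * 33 mod 43 = 2^2 * 33 = 4*33 = 3
  bit 5 = 1: r = r^2 * 33 mod 43 = 3^2 * 33 = 9*33 = 39
  -> s = B^a = 39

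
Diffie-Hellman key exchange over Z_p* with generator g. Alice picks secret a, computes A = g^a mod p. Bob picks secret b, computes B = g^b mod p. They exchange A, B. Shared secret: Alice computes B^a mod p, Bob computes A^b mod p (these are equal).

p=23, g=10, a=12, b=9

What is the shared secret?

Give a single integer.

A = 10^12 mod 23  (bits of 12 = 1100)
  bit 0 = 1: r = r^2 * 10 mod 23 = 1^2 * 10 = 1*10 = 10
  bit 1 = 1: r = r^2 * 10 mod 23 = 10^2 * 10 = 8*10 = 11
  bit 2 = 0: r = r^2 mod 23 = 11^2 = 6
  bit 3 = 0: r = r^2 mod 23 = 6^2 = 13
  -> A = 13
B = 10^9 mod 23  (bits of 9 = 1001)
  bit 0 = 1: r = r^2 * 10 mod 23 = 1^2 * 10 = 1*10 = 10
  bit 1 = 0: r = r^2 mod 23 = 10^2 = 8
  bit 2 = 0: r = r^2 mod 23 = 8^2 = 18
  bit 3 = 1: r = r^2 * 10 mod 23 = 18^2 * 10 = 2*10 = 20
  -> B = 20
s = B^a = 20^12 mod 23  (bits of 12 = 1100)
  bit 0 = 1: r = r^2 * 20 mod 23 = 1^2 * 20 = 1*20 = 20
  bit 1 = 1: r = r^2 * 20 mod 23 = 20^2 * 20 = 9*20 = 19
  bit 2 = 0: r = r^2 mod 23 = 19^2 = 16
  bit 3 = 0: r = r^2 mod 23 = 16^2 = 3
  -> s = B^a = 3

Answer: 3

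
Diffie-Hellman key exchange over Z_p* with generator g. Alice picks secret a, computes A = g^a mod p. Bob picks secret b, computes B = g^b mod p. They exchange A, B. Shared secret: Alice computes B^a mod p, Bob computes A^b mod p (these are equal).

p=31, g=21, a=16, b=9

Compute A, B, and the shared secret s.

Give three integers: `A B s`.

Answer: 10 15 16

Derivation:
A = 21^16 mod 31  (bits of 16 = 10000)
  bit 0 = 1: r = r^2 * 21 mod 31 = 1^2 * 21 = 1*21 = 21
  bit 1 = 0: r = r^2 mod 31 = 21^2 = 7
  bit 2 = 0: r = r^2 mod 31 = 7^2 = 18
  bit 3 = 0: r = r^2 mod 31 = 18^2 = 14
  bit 4 = 0: r = r^2 mod 31 = 14^2 = 10
  -> A = 10
B = 21^9 mod 31  (bits of 9 = 1001)
  bit 0 = 1: r = r^2 * 21 mod 31 = 1^2 * 21 = 1*21 = 21
  bit 1 = 0: r = r^2 mod 31 = 21^2 = 7
  bit 2 = 0: r = r^2 mod 31 = 7^2 = 18
  bit 3 = 1: r = r^2 * 21 mod 31 = 18^2 * 21 = 14*21 = 15
  -> B = 15
s = B^a = 15^16 mod 31  (bits of 16 = 10000)
  bit 0 = 1: r = r^2 * 15 mod 31 = 1^2 * 15 = 1*15 = 15
  bit 1 = 0: r = r^2 mod 31 = 15^2 = 8
  bit 2 = 0: r = r^2 mod 31 = 8^2 = 2
  bit 3 = 0: r = r^2 mod 31 = 2^2 = 4
  bit 4 = 0: r = r^2 mod 31 = 4^2 = 16
  -> s = B^a = 16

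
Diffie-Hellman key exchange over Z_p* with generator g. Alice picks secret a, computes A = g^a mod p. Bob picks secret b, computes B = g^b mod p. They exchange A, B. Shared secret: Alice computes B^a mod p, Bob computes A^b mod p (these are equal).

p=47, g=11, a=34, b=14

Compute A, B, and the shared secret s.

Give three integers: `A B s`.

Answer: 8 21 3

Derivation:
A = 11^34 mod 47  (bits of 34 = 100010)
  bit 0 = 1: r = r^2 * 11 mod 47 = 1^2 * 11 = 1*11 = 11
  bit 1 = 0: r = r^2 mod 47 = 11^2 = 27
  bit 2 = 0: r = r^2 mod 47 = 27^2 = 24
  bit 3 = 0: r = r^2 mod 47 = 24^2 = 12
  bit 4 = 1: r = r^2 * 11 mod 47 = 12^2 * 11 = 3*11 = 33
  bit 5 = 0: r = r^2 mod 47 = 33^2 = 8
  -> A = 8
B = 11^14 mod 47  (bits of 14 = 1110)
  bit 0 = 1: r = r^2 * 11 mod 47 = 1^2 * 11 = 1*11 = 11
  bit 1 = 1: r = r^2 * 11 mod 47 = 11^2 * 11 = 27*11 = 15
  bit 2 = 1: r = r^2 * 11 mod 47 = 15^2 * 11 = 37*11 = 31
  bit 3 = 0: r = r^2 mod 47 = 31^2 = 21
  -> B = 21
s = B^a = 21^34 mod 47  (bits of 34 = 100010)
  bit 0 = 1: r = r^2 * 21 mod 47 = 1^2 * 21 = 1*21 = 21
  bit 1 = 0: r = r^2 mod 47 = 21^2 = 18
  bit 2 = 0: r = r^2 mod 47 = 18^2 = 42
  bit 3 = 0: r = r^2 mod 47 = 42^2 = 25
  bit 4 = 1: r = r^2 * 21 mod 47 = 25^2 * 21 = 14*21 = 12
  bit 5 = 0: r = r^2 mod 47 = 12^2 = 3
  -> s = B^a = 3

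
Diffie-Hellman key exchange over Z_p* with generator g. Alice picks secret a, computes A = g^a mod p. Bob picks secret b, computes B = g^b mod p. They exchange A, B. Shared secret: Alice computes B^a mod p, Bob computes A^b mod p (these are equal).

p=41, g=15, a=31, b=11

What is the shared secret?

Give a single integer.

A = 15^31 mod 41  (bits of 31 = 11111)
  bit 0 = 1: r = r^2 * 15 mod 41 = 1^2 * 15 = 1*15 = 15
  bit 1 = 1: r = r^2 * 15 mod 41 = 15^2 * 15 = 20*15 = 13
  bit 2 = 1: r = r^2 * 15 mod 41 = 13^2 * 15 = 5*15 = 34
  bit 3 = 1: r = r^2 * 15 mod 41 = 34^2 * 15 = 8*15 = 38
  bit 4 = 1: r = r^2 * 15 mod 41 = 38^2 * 15 = 9*15 = 12
  -> A = 12
B = 15^11 mod 41  (bits of 11 = 1011)
  bit 0 = 1: r = r^2 * 15 mod 41 = 1^2 * 15 = 1*15 = 15
  bit 1 = 0: r = r^2 mod 41 = 15^2 = 20
  bit 2 = 1: r = r^2 * 15 mod 41 = 20^2 * 15 = 31*15 = 14
  bit 3 = 1: r = r^2 * 15 mod 41 = 14^2 * 15 = 32*15 = 29
  -> B = 29
s = B^a = 29^31 mod 41  (bits of 31 = 11111)
  bit 0 = 1: r = r^2 * 29 mod 41 = 1^2 * 29 = 1*29 = 29
  bit 1 = 1: r = r^2 * 29 mod 41 = 29^2 * 29 = 21*29 = 35
  bit 2 = 1: r = r^2 * 29 mod 41 = 35^2 * 29 = 36*29 = 19
  bit 3 = 1: r = r^2 * 29 mod 41 = 19^2 * 29 = 33*29 = 14
  bit 4 = 1: r = r^2 * 29 mod 41 = 14^2 * 29 = 32*29 = 26
  -> s = B^a = 26

Answer: 26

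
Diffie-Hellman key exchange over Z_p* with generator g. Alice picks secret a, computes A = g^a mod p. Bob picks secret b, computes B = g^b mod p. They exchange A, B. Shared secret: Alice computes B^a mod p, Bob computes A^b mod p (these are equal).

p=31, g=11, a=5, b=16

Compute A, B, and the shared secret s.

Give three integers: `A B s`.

A = 11^5 mod 31  (bits of 5 = 101)
  bit 0 = 1: r = r^2 * 11 mod 31 = 1^2 * 11 = 1*11 = 11
  bit 1 = 0: r = r^2 mod 31 = 11^2 = 28
  bit 2 = 1: r = r^2 * 11 mod 31 = 28^2 * 11 = 9*11 = 6
  -> A = 6
B = 11^16 mod 31  (bits of 16 = 10000)
  bit 0 = 1: r = r^2 * 11 mod 31 = 1^2 * 11 = 1*11 = 11
  bit 1 = 0: r = r^2 mod 31 = 11^2 = 28
  bit 2 = 0: r = r^2 mod 31 = 28^2 = 9
  bit 3 = 0: r = r^2 mod 31 = 9^2 = 19
  bit 4 = 0: r = r^2 mod 31 = 19^2 = 20
  -> B = 20
s = B^a = 20^5 mod 31  (bits of 5 = 101)
  bit 0 = 1: r = r^2 * 20 mod 31 = 1^2 * 20 = 1*20 = 20
  bit 1 = 0: r = r^2 mod 31 = 20^2 = 28
  bit 2 = 1: r = r^2 * 20 mod 31 = 28^2 * 20 = 9*20 = 25
  -> s = B^a = 25

Answer: 6 20 25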